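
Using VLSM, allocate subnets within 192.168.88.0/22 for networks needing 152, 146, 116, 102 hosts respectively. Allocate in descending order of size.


152 hosts -> /24 (254 usable): 192.168.88.0/24
146 hosts -> /24 (254 usable): 192.168.89.0/24
116 hosts -> /25 (126 usable): 192.168.90.0/25
102 hosts -> /25 (126 usable): 192.168.90.128/25
Allocation: 192.168.88.0/24 (152 hosts, 254 usable); 192.168.89.0/24 (146 hosts, 254 usable); 192.168.90.0/25 (116 hosts, 126 usable); 192.168.90.128/25 (102 hosts, 126 usable)


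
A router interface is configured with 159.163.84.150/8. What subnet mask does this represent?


/8 means 8 network bits, 24 host bits
Binary: 11111111000000000000000000000000
Mask: 255.0.0.0


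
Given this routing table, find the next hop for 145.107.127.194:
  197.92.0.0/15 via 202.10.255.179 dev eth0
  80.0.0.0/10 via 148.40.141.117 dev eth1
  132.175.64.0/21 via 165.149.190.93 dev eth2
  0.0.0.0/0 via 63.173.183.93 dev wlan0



Longest prefix match for 145.107.127.194:
  /15 197.92.0.0: no
  /10 80.0.0.0: no
  /21 132.175.64.0: no
  /0 0.0.0.0: MATCH
Selected: next-hop 63.173.183.93 via wlan0 (matched /0)


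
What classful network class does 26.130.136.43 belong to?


First octet: 26
Binary: 00011010
0xxxxxxx -> Class A (1-126)
Class A, default mask 255.0.0.0 (/8)


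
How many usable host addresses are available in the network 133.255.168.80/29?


Host bits = 32 - 29 = 3
Total addresses = 2^3 = 8
Usable = total - 2 (network and broadcast)
Usable hosts: 6


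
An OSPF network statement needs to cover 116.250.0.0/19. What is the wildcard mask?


Subnet mask: 255.255.224.0
Wildcard = 255.255.255.255 - subnet mask
255 - 255 = 0
255 - 255 = 0
255 - 224 = 31
255 - 0 = 255
Wildcard: 0.0.31.255


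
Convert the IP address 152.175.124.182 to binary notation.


152 = 10011000
175 = 10101111
124 = 01111100
182 = 10110110
Binary: 10011000.10101111.01111100.10110110


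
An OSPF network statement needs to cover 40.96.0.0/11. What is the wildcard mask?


Subnet mask: 255.224.0.0
Wildcard = 255.255.255.255 - subnet mask
255 - 255 = 0
255 - 224 = 31
255 - 0 = 255
255 - 0 = 255
Wildcard: 0.31.255.255


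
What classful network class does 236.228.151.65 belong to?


First octet: 236
Binary: 11101100
1110xxxx -> Class D (224-239)
Class D (multicast), default mask N/A


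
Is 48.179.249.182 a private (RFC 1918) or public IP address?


RFC 1918 private ranges:
  10.0.0.0/8 (10.0.0.0 - 10.255.255.255)
  172.16.0.0/12 (172.16.0.0 - 172.31.255.255)
  192.168.0.0/16 (192.168.0.0 - 192.168.255.255)
Public (not in any RFC 1918 range)


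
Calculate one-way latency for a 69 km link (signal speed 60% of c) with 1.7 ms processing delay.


Speed = 0.6 * 3e5 km/s = 180000 km/s
Propagation delay = 69 / 180000 = 0.0004 s = 0.3833 ms
Processing delay = 1.7 ms
Total one-way latency = 2.0833 ms


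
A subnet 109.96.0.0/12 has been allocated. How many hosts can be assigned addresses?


Host bits = 32 - 12 = 20
Total addresses = 2^20 = 1048576
Usable = total - 2 (network and broadcast)
Usable hosts: 1048574


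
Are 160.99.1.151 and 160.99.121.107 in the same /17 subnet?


Mask: 255.255.128.0
160.99.1.151 AND mask = 160.99.0.0
160.99.121.107 AND mask = 160.99.0.0
Yes, same subnet (160.99.0.0)


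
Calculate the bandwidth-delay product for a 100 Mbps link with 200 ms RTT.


BDP = bandwidth * RTT
= 100 Mbps * 200 ms
= 100 * 1e6 * 200 / 1000 bits
= 20000000 bits
= 2500000 bytes
= 2441.4062 KB
BDP = 20000000 bits (2500000 bytes)


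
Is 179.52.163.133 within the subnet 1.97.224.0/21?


Subnet network: 1.97.224.0
Test IP AND mask: 179.52.160.0
No, 179.52.163.133 is not in 1.97.224.0/21


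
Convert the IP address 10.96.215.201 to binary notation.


10 = 00001010
96 = 01100000
215 = 11010111
201 = 11001001
Binary: 00001010.01100000.11010111.11001001


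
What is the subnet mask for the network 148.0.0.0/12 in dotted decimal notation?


/12 means 12 network bits, 20 host bits
Binary: 11111111111100000000000000000000
Mask: 255.240.0.0


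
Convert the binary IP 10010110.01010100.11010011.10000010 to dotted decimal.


10010110 = 150
01010100 = 84
11010011 = 211
10000010 = 130
IP: 150.84.211.130


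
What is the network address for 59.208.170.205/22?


IP:   00111011.11010000.10101010.11001101
Mask: 11111111.11111111.11111100.00000000
AND operation:
Net:  00111011.11010000.10101000.00000000
Network: 59.208.168.0/22


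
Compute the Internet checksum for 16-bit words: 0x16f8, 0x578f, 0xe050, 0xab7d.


Sum all words (with carry folding):
+ 0x16f8 = 0x16f8
+ 0x578f = 0x6e87
+ 0xe050 = 0x4ed8
+ 0xab7d = 0xfa55
One's complement: ~0xfa55
Checksum = 0x05aa


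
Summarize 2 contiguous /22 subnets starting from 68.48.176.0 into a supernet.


Original prefix: /22
Number of subnets: 2 = 2^1
New prefix = 22 - 1 = 21
Supernet: 68.48.176.0/21


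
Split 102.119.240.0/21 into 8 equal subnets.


New prefix = 21 + 3 = 24
Each subnet has 256 addresses
  102.119.240.0/24
  102.119.241.0/24
  102.119.242.0/24
  102.119.243.0/24
  102.119.244.0/24
  102.119.245.0/24
  102.119.246.0/24
  102.119.247.0/24
Subnets: 102.119.240.0/24, 102.119.241.0/24, 102.119.242.0/24, 102.119.243.0/24, 102.119.244.0/24, 102.119.245.0/24, 102.119.246.0/24, 102.119.247.0/24


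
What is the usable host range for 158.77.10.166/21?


Network: 158.77.8.0
Broadcast: 158.77.15.255
First usable = network + 1
Last usable = broadcast - 1
Range: 158.77.8.1 to 158.77.15.254


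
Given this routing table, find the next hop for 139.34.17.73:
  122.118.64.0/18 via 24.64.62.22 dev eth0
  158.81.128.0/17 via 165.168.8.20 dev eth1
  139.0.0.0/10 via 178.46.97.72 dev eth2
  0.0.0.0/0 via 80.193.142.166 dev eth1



Longest prefix match for 139.34.17.73:
  /18 122.118.64.0: no
  /17 158.81.128.0: no
  /10 139.0.0.0: MATCH
  /0 0.0.0.0: MATCH
Selected: next-hop 178.46.97.72 via eth2 (matched /10)


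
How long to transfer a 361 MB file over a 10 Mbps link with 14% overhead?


Effective throughput = 10 * (1 - 14/100) = 8.6 Mbps
File size in Mb = 361 * 8 = 2888 Mb
Time = 2888 / 8.6
Time = 335.814 seconds


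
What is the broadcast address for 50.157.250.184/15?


Network: 50.156.0.0/15
Host bits = 17
Set all host bits to 1:
Broadcast: 50.157.255.255


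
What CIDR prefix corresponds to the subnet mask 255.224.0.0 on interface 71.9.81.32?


Binary: 11111111.11100000.00000000.00000000
Count leading 1s
Prefix: /11


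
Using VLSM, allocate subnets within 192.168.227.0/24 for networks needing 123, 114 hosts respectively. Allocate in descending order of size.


123 hosts -> /25 (126 usable): 192.168.227.0/25
114 hosts -> /25 (126 usable): 192.168.227.128/25
Allocation: 192.168.227.0/25 (123 hosts, 126 usable); 192.168.227.128/25 (114 hosts, 126 usable)


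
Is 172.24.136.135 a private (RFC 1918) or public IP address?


RFC 1918 private ranges:
  10.0.0.0/8 (10.0.0.0 - 10.255.255.255)
  172.16.0.0/12 (172.16.0.0 - 172.31.255.255)
  192.168.0.0/16 (192.168.0.0 - 192.168.255.255)
Private (in 172.16.0.0/12)


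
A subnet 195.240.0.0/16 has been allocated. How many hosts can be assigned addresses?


Host bits = 32 - 16 = 16
Total addresses = 2^16 = 65536
Usable = total - 2 (network and broadcast)
Usable hosts: 65534


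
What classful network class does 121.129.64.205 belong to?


First octet: 121
Binary: 01111001
0xxxxxxx -> Class A (1-126)
Class A, default mask 255.0.0.0 (/8)


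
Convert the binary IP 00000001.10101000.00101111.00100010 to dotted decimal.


00000001 = 1
10101000 = 168
00101111 = 47
00100010 = 34
IP: 1.168.47.34


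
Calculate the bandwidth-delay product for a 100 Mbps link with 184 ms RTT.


BDP = bandwidth * RTT
= 100 Mbps * 184 ms
= 100 * 1e6 * 184 / 1000 bits
= 18400000 bits
= 2300000 bytes
= 2246.0938 KB
BDP = 18400000 bits (2300000 bytes)


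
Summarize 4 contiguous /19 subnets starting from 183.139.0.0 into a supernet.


Original prefix: /19
Number of subnets: 4 = 2^2
New prefix = 19 - 2 = 17
Supernet: 183.139.0.0/17


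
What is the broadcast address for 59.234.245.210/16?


Network: 59.234.0.0/16
Host bits = 16
Set all host bits to 1:
Broadcast: 59.234.255.255


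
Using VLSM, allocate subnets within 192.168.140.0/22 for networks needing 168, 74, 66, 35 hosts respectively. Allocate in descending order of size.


168 hosts -> /24 (254 usable): 192.168.140.0/24
74 hosts -> /25 (126 usable): 192.168.141.0/25
66 hosts -> /25 (126 usable): 192.168.141.128/25
35 hosts -> /26 (62 usable): 192.168.142.0/26
Allocation: 192.168.140.0/24 (168 hosts, 254 usable); 192.168.141.0/25 (74 hosts, 126 usable); 192.168.141.128/25 (66 hosts, 126 usable); 192.168.142.0/26 (35 hosts, 62 usable)


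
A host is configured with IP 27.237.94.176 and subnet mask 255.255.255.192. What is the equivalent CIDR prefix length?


Binary: 11111111.11111111.11111111.11000000
Count leading 1s
Prefix: /26


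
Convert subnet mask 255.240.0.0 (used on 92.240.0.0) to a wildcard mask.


Subnet mask: 255.240.0.0
Wildcard = 255.255.255.255 - subnet mask
255 - 255 = 0
255 - 240 = 15
255 - 0 = 255
255 - 0 = 255
Wildcard: 0.15.255.255


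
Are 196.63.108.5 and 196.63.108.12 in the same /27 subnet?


Mask: 255.255.255.224
196.63.108.5 AND mask = 196.63.108.0
196.63.108.12 AND mask = 196.63.108.0
Yes, same subnet (196.63.108.0)


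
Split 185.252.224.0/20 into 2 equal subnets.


New prefix = 20 + 1 = 21
Each subnet has 2048 addresses
  185.252.224.0/21
  185.252.232.0/21
Subnets: 185.252.224.0/21, 185.252.232.0/21


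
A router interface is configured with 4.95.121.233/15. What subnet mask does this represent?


/15 means 15 network bits, 17 host bits
Binary: 11111111111111100000000000000000
Mask: 255.254.0.0


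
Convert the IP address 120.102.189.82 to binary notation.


120 = 01111000
102 = 01100110
189 = 10111101
82 = 01010010
Binary: 01111000.01100110.10111101.01010010


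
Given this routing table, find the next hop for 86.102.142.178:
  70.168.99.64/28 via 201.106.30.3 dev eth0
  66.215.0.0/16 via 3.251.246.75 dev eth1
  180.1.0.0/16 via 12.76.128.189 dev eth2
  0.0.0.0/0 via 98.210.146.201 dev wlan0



Longest prefix match for 86.102.142.178:
  /28 70.168.99.64: no
  /16 66.215.0.0: no
  /16 180.1.0.0: no
  /0 0.0.0.0: MATCH
Selected: next-hop 98.210.146.201 via wlan0 (matched /0)


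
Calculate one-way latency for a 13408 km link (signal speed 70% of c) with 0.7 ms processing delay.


Speed = 0.7 * 3e5 km/s = 210000 km/s
Propagation delay = 13408 / 210000 = 0.0638 s = 63.8476 ms
Processing delay = 0.7 ms
Total one-way latency = 64.5476 ms


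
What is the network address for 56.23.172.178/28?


IP:   00111000.00010111.10101100.10110010
Mask: 11111111.11111111.11111111.11110000
AND operation:
Net:  00111000.00010111.10101100.10110000
Network: 56.23.172.176/28


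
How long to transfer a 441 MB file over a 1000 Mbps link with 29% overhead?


Effective throughput = 1000 * (1 - 29/100) = 710 Mbps
File size in Mb = 441 * 8 = 3528 Mb
Time = 3528 / 710
Time = 4.969 seconds


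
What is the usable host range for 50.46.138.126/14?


Network: 50.44.0.0
Broadcast: 50.47.255.255
First usable = network + 1
Last usable = broadcast - 1
Range: 50.44.0.1 to 50.47.255.254


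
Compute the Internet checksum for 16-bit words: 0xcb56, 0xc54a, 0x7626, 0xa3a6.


Sum all words (with carry folding):
+ 0xcb56 = 0xcb56
+ 0xc54a = 0x90a1
+ 0x7626 = 0x06c8
+ 0xa3a6 = 0xaa6e
One's complement: ~0xaa6e
Checksum = 0x5591


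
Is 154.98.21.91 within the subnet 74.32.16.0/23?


Subnet network: 74.32.16.0
Test IP AND mask: 154.98.20.0
No, 154.98.21.91 is not in 74.32.16.0/23


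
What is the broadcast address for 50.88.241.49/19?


Network: 50.88.224.0/19
Host bits = 13
Set all host bits to 1:
Broadcast: 50.88.255.255


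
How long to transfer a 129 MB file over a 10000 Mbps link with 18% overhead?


Effective throughput = 10000 * (1 - 18/100) = 8200 Mbps
File size in Mb = 129 * 8 = 1032 Mb
Time = 1032 / 8200
Time = 0.1259 seconds


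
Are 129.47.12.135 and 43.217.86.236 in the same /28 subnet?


Mask: 255.255.255.240
129.47.12.135 AND mask = 129.47.12.128
43.217.86.236 AND mask = 43.217.86.224
No, different subnets (129.47.12.128 vs 43.217.86.224)


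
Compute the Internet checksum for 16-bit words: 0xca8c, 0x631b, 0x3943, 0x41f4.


Sum all words (with carry folding):
+ 0xca8c = 0xca8c
+ 0x631b = 0x2da8
+ 0x3943 = 0x66eb
+ 0x41f4 = 0xa8df
One's complement: ~0xa8df
Checksum = 0x5720


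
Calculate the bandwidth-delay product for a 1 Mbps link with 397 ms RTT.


BDP = bandwidth * RTT
= 1 Mbps * 397 ms
= 1 * 1e6 * 397 / 1000 bits
= 397000 bits
= 49625 bytes
= 48.4619 KB
BDP = 397000 bits (49625 bytes)


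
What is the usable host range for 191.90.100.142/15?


Network: 191.90.0.0
Broadcast: 191.91.255.255
First usable = network + 1
Last usable = broadcast - 1
Range: 191.90.0.1 to 191.91.255.254


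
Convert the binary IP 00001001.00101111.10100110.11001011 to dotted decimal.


00001001 = 9
00101111 = 47
10100110 = 166
11001011 = 203
IP: 9.47.166.203


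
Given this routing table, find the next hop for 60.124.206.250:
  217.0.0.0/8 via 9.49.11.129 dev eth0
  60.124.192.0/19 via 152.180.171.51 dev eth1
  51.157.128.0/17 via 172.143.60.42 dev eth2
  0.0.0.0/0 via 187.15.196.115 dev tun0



Longest prefix match for 60.124.206.250:
  /8 217.0.0.0: no
  /19 60.124.192.0: MATCH
  /17 51.157.128.0: no
  /0 0.0.0.0: MATCH
Selected: next-hop 152.180.171.51 via eth1 (matched /19)


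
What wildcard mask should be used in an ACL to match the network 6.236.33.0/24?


Subnet mask: 255.255.255.0
Wildcard = 255.255.255.255 - subnet mask
255 - 255 = 0
255 - 255 = 0
255 - 255 = 0
255 - 0 = 255
Wildcard: 0.0.0.255


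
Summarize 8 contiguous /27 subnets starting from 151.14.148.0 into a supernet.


Original prefix: /27
Number of subnets: 8 = 2^3
New prefix = 27 - 3 = 24
Supernet: 151.14.148.0/24


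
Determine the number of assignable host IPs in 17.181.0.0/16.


Host bits = 32 - 16 = 16
Total addresses = 2^16 = 65536
Usable = total - 2 (network and broadcast)
Usable hosts: 65534


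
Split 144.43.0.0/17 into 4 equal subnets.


New prefix = 17 + 2 = 19
Each subnet has 8192 addresses
  144.43.0.0/19
  144.43.32.0/19
  144.43.64.0/19
  144.43.96.0/19
Subnets: 144.43.0.0/19, 144.43.32.0/19, 144.43.64.0/19, 144.43.96.0/19


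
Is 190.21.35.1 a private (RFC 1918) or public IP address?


RFC 1918 private ranges:
  10.0.0.0/8 (10.0.0.0 - 10.255.255.255)
  172.16.0.0/12 (172.16.0.0 - 172.31.255.255)
  192.168.0.0/16 (192.168.0.0 - 192.168.255.255)
Public (not in any RFC 1918 range)


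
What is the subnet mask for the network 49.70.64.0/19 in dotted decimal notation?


/19 means 19 network bits, 13 host bits
Binary: 11111111111111111110000000000000
Mask: 255.255.224.0


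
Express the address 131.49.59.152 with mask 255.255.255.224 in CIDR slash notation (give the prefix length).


Binary: 11111111.11111111.11111111.11100000
Count leading 1s
Prefix: /27


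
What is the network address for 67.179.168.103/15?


IP:   01000011.10110011.10101000.01100111
Mask: 11111111.11111110.00000000.00000000
AND operation:
Net:  01000011.10110010.00000000.00000000
Network: 67.178.0.0/15


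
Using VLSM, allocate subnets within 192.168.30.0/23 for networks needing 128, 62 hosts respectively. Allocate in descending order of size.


128 hosts -> /24 (254 usable): 192.168.30.0/24
62 hosts -> /26 (62 usable): 192.168.31.0/26
Allocation: 192.168.30.0/24 (128 hosts, 254 usable); 192.168.31.0/26 (62 hosts, 62 usable)


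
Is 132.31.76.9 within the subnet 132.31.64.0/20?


Subnet network: 132.31.64.0
Test IP AND mask: 132.31.64.0
Yes, 132.31.76.9 is in 132.31.64.0/20


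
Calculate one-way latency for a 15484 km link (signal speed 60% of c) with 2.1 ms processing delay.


Speed = 0.6 * 3e5 km/s = 180000 km/s
Propagation delay = 15484 / 180000 = 0.086 s = 86.0222 ms
Processing delay = 2.1 ms
Total one-way latency = 88.1222 ms


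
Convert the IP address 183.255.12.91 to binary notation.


183 = 10110111
255 = 11111111
12 = 00001100
91 = 01011011
Binary: 10110111.11111111.00001100.01011011


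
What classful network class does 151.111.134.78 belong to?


First octet: 151
Binary: 10010111
10xxxxxx -> Class B (128-191)
Class B, default mask 255.255.0.0 (/16)


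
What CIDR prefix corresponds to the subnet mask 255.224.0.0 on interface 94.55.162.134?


Binary: 11111111.11100000.00000000.00000000
Count leading 1s
Prefix: /11


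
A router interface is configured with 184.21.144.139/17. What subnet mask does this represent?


/17 means 17 network bits, 15 host bits
Binary: 11111111111111111000000000000000
Mask: 255.255.128.0


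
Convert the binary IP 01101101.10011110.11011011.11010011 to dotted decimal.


01101101 = 109
10011110 = 158
11011011 = 219
11010011 = 211
IP: 109.158.219.211


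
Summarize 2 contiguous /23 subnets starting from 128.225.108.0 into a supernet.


Original prefix: /23
Number of subnets: 2 = 2^1
New prefix = 23 - 1 = 22
Supernet: 128.225.108.0/22


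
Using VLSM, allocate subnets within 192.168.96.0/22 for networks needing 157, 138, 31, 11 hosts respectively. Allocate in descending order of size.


157 hosts -> /24 (254 usable): 192.168.96.0/24
138 hosts -> /24 (254 usable): 192.168.97.0/24
31 hosts -> /26 (62 usable): 192.168.98.0/26
11 hosts -> /28 (14 usable): 192.168.98.64/28
Allocation: 192.168.96.0/24 (157 hosts, 254 usable); 192.168.97.0/24 (138 hosts, 254 usable); 192.168.98.0/26 (31 hosts, 62 usable); 192.168.98.64/28 (11 hosts, 14 usable)


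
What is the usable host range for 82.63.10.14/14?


Network: 82.60.0.0
Broadcast: 82.63.255.255
First usable = network + 1
Last usable = broadcast - 1
Range: 82.60.0.1 to 82.63.255.254


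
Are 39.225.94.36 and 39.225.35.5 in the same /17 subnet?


Mask: 255.255.128.0
39.225.94.36 AND mask = 39.225.0.0
39.225.35.5 AND mask = 39.225.0.0
Yes, same subnet (39.225.0.0)


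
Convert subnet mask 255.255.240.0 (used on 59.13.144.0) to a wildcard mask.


Subnet mask: 255.255.240.0
Wildcard = 255.255.255.255 - subnet mask
255 - 255 = 0
255 - 255 = 0
255 - 240 = 15
255 - 0 = 255
Wildcard: 0.0.15.255


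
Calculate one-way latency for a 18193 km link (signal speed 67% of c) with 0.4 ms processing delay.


Speed = 0.67 * 3e5 km/s = 201000 km/s
Propagation delay = 18193 / 201000 = 0.0905 s = 90.5124 ms
Processing delay = 0.4 ms
Total one-way latency = 90.9124 ms


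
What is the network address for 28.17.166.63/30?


IP:   00011100.00010001.10100110.00111111
Mask: 11111111.11111111.11111111.11111100
AND operation:
Net:  00011100.00010001.10100110.00111100
Network: 28.17.166.60/30


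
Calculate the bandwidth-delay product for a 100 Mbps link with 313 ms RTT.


BDP = bandwidth * RTT
= 100 Mbps * 313 ms
= 100 * 1e6 * 313 / 1000 bits
= 31300000 bits
= 3912500 bytes
= 3820.8008 KB
BDP = 31300000 bits (3912500 bytes)


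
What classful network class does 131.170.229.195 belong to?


First octet: 131
Binary: 10000011
10xxxxxx -> Class B (128-191)
Class B, default mask 255.255.0.0 (/16)


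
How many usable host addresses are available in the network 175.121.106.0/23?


Host bits = 32 - 23 = 9
Total addresses = 2^9 = 512
Usable = total - 2 (network and broadcast)
Usable hosts: 510


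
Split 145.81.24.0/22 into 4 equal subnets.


New prefix = 22 + 2 = 24
Each subnet has 256 addresses
  145.81.24.0/24
  145.81.25.0/24
  145.81.26.0/24
  145.81.27.0/24
Subnets: 145.81.24.0/24, 145.81.25.0/24, 145.81.26.0/24, 145.81.27.0/24


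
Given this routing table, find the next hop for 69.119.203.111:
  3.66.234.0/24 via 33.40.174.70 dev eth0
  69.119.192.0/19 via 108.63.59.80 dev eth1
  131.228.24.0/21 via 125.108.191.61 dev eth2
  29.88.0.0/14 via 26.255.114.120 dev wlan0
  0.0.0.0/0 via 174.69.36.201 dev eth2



Longest prefix match for 69.119.203.111:
  /24 3.66.234.0: no
  /19 69.119.192.0: MATCH
  /21 131.228.24.0: no
  /14 29.88.0.0: no
  /0 0.0.0.0: MATCH
Selected: next-hop 108.63.59.80 via eth1 (matched /19)


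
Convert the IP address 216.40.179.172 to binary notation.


216 = 11011000
40 = 00101000
179 = 10110011
172 = 10101100
Binary: 11011000.00101000.10110011.10101100


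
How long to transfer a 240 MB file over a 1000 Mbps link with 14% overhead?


Effective throughput = 1000 * (1 - 14/100) = 860 Mbps
File size in Mb = 240 * 8 = 1920 Mb
Time = 1920 / 860
Time = 2.2326 seconds


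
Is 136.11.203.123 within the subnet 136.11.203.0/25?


Subnet network: 136.11.203.0
Test IP AND mask: 136.11.203.0
Yes, 136.11.203.123 is in 136.11.203.0/25


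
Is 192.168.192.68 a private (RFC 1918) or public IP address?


RFC 1918 private ranges:
  10.0.0.0/8 (10.0.0.0 - 10.255.255.255)
  172.16.0.0/12 (172.16.0.0 - 172.31.255.255)
  192.168.0.0/16 (192.168.0.0 - 192.168.255.255)
Private (in 192.168.0.0/16)


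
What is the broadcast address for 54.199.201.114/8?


Network: 54.0.0.0/8
Host bits = 24
Set all host bits to 1:
Broadcast: 54.255.255.255


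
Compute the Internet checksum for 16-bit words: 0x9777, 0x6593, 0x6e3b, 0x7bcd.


Sum all words (with carry folding):
+ 0x9777 = 0x9777
+ 0x6593 = 0xfd0a
+ 0x6e3b = 0x6b46
+ 0x7bcd = 0xe713
One's complement: ~0xe713
Checksum = 0x18ec


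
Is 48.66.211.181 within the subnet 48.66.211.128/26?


Subnet network: 48.66.211.128
Test IP AND mask: 48.66.211.128
Yes, 48.66.211.181 is in 48.66.211.128/26


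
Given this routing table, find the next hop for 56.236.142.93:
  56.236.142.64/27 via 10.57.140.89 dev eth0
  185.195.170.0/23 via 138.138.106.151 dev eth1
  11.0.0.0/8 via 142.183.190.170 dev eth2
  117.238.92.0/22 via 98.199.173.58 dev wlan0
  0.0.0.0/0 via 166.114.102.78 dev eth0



Longest prefix match for 56.236.142.93:
  /27 56.236.142.64: MATCH
  /23 185.195.170.0: no
  /8 11.0.0.0: no
  /22 117.238.92.0: no
  /0 0.0.0.0: MATCH
Selected: next-hop 10.57.140.89 via eth0 (matched /27)


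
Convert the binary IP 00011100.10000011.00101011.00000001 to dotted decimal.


00011100 = 28
10000011 = 131
00101011 = 43
00000001 = 1
IP: 28.131.43.1


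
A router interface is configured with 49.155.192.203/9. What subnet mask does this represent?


/9 means 9 network bits, 23 host bits
Binary: 11111111100000000000000000000000
Mask: 255.128.0.0


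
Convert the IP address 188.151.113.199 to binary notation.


188 = 10111100
151 = 10010111
113 = 01110001
199 = 11000111
Binary: 10111100.10010111.01110001.11000111


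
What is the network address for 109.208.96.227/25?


IP:   01101101.11010000.01100000.11100011
Mask: 11111111.11111111.11111111.10000000
AND operation:
Net:  01101101.11010000.01100000.10000000
Network: 109.208.96.128/25


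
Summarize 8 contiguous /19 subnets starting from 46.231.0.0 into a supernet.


Original prefix: /19
Number of subnets: 8 = 2^3
New prefix = 19 - 3 = 16
Supernet: 46.231.0.0/16


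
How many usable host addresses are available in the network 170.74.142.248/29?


Host bits = 32 - 29 = 3
Total addresses = 2^3 = 8
Usable = total - 2 (network and broadcast)
Usable hosts: 6


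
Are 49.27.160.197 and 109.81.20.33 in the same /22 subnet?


Mask: 255.255.252.0
49.27.160.197 AND mask = 49.27.160.0
109.81.20.33 AND mask = 109.81.20.0
No, different subnets (49.27.160.0 vs 109.81.20.0)


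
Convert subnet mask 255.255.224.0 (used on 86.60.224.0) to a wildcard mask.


Subnet mask: 255.255.224.0
Wildcard = 255.255.255.255 - subnet mask
255 - 255 = 0
255 - 255 = 0
255 - 224 = 31
255 - 0 = 255
Wildcard: 0.0.31.255


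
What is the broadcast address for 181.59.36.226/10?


Network: 181.0.0.0/10
Host bits = 22
Set all host bits to 1:
Broadcast: 181.63.255.255


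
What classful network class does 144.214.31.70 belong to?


First octet: 144
Binary: 10010000
10xxxxxx -> Class B (128-191)
Class B, default mask 255.255.0.0 (/16)


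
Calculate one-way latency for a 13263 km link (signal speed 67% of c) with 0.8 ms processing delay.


Speed = 0.67 * 3e5 km/s = 201000 km/s
Propagation delay = 13263 / 201000 = 0.066 s = 65.9851 ms
Processing delay = 0.8 ms
Total one-way latency = 66.7851 ms


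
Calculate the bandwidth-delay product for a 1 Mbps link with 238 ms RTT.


BDP = bandwidth * RTT
= 1 Mbps * 238 ms
= 1 * 1e6 * 238 / 1000 bits
= 238000 bits
= 29750 bytes
= 29.0527 KB
BDP = 238000 bits (29750 bytes)


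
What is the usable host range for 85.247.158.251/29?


Network: 85.247.158.248
Broadcast: 85.247.158.255
First usable = network + 1
Last usable = broadcast - 1
Range: 85.247.158.249 to 85.247.158.254


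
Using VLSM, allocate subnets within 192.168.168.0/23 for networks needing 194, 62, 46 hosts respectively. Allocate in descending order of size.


194 hosts -> /24 (254 usable): 192.168.168.0/24
62 hosts -> /26 (62 usable): 192.168.169.0/26
46 hosts -> /26 (62 usable): 192.168.169.64/26
Allocation: 192.168.168.0/24 (194 hosts, 254 usable); 192.168.169.0/26 (62 hosts, 62 usable); 192.168.169.64/26 (46 hosts, 62 usable)


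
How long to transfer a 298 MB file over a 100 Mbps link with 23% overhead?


Effective throughput = 100 * (1 - 23/100) = 77 Mbps
File size in Mb = 298 * 8 = 2384 Mb
Time = 2384 / 77
Time = 30.961 seconds


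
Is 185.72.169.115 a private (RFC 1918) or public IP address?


RFC 1918 private ranges:
  10.0.0.0/8 (10.0.0.0 - 10.255.255.255)
  172.16.0.0/12 (172.16.0.0 - 172.31.255.255)
  192.168.0.0/16 (192.168.0.0 - 192.168.255.255)
Public (not in any RFC 1918 range)


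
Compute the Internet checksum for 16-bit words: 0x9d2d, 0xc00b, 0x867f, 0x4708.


Sum all words (with carry folding):
+ 0x9d2d = 0x9d2d
+ 0xc00b = 0x5d39
+ 0x867f = 0xe3b8
+ 0x4708 = 0x2ac1
One's complement: ~0x2ac1
Checksum = 0xd53e


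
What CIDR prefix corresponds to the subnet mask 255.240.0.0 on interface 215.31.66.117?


Binary: 11111111.11110000.00000000.00000000
Count leading 1s
Prefix: /12


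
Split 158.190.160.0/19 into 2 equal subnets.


New prefix = 19 + 1 = 20
Each subnet has 4096 addresses
  158.190.160.0/20
  158.190.176.0/20
Subnets: 158.190.160.0/20, 158.190.176.0/20


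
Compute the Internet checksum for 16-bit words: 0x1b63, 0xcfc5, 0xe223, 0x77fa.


Sum all words (with carry folding):
+ 0x1b63 = 0x1b63
+ 0xcfc5 = 0xeb28
+ 0xe223 = 0xcd4c
+ 0x77fa = 0x4547
One's complement: ~0x4547
Checksum = 0xbab8


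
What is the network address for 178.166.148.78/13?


IP:   10110010.10100110.10010100.01001110
Mask: 11111111.11111000.00000000.00000000
AND operation:
Net:  10110010.10100000.00000000.00000000
Network: 178.160.0.0/13


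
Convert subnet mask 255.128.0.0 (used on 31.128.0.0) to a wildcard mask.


Subnet mask: 255.128.0.0
Wildcard = 255.255.255.255 - subnet mask
255 - 255 = 0
255 - 128 = 127
255 - 0 = 255
255 - 0 = 255
Wildcard: 0.127.255.255


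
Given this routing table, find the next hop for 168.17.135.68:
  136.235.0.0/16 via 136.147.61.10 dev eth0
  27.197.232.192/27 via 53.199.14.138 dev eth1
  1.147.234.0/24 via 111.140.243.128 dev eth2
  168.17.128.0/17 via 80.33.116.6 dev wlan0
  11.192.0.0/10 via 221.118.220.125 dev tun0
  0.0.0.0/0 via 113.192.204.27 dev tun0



Longest prefix match for 168.17.135.68:
  /16 136.235.0.0: no
  /27 27.197.232.192: no
  /24 1.147.234.0: no
  /17 168.17.128.0: MATCH
  /10 11.192.0.0: no
  /0 0.0.0.0: MATCH
Selected: next-hop 80.33.116.6 via wlan0 (matched /17)


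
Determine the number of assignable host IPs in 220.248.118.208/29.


Host bits = 32 - 29 = 3
Total addresses = 2^3 = 8
Usable = total - 2 (network and broadcast)
Usable hosts: 6


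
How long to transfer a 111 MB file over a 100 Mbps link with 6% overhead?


Effective throughput = 100 * (1 - 6/100) = 94 Mbps
File size in Mb = 111 * 8 = 888 Mb
Time = 888 / 94
Time = 9.4468 seconds


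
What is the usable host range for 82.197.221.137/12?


Network: 82.192.0.0
Broadcast: 82.207.255.255
First usable = network + 1
Last usable = broadcast - 1
Range: 82.192.0.1 to 82.207.255.254


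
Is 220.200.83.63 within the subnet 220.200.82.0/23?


Subnet network: 220.200.82.0
Test IP AND mask: 220.200.82.0
Yes, 220.200.83.63 is in 220.200.82.0/23


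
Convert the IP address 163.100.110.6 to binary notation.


163 = 10100011
100 = 01100100
110 = 01101110
6 = 00000110
Binary: 10100011.01100100.01101110.00000110


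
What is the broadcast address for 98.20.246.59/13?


Network: 98.16.0.0/13
Host bits = 19
Set all host bits to 1:
Broadcast: 98.23.255.255


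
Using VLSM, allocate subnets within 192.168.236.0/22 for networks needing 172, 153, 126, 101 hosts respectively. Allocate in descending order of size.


172 hosts -> /24 (254 usable): 192.168.236.0/24
153 hosts -> /24 (254 usable): 192.168.237.0/24
126 hosts -> /25 (126 usable): 192.168.238.0/25
101 hosts -> /25 (126 usable): 192.168.238.128/25
Allocation: 192.168.236.0/24 (172 hosts, 254 usable); 192.168.237.0/24 (153 hosts, 254 usable); 192.168.238.0/25 (126 hosts, 126 usable); 192.168.238.128/25 (101 hosts, 126 usable)


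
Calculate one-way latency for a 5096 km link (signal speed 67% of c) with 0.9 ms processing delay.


Speed = 0.67 * 3e5 km/s = 201000 km/s
Propagation delay = 5096 / 201000 = 0.0254 s = 25.3532 ms
Processing delay = 0.9 ms
Total one-way latency = 26.2532 ms


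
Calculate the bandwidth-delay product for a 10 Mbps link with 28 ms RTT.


BDP = bandwidth * RTT
= 10 Mbps * 28 ms
= 10 * 1e6 * 28 / 1000 bits
= 280000 bits
= 35000 bytes
= 34.1797 KB
BDP = 280000 bits (35000 bytes)


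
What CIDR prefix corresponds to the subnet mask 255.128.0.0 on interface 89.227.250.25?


Binary: 11111111.10000000.00000000.00000000
Count leading 1s
Prefix: /9


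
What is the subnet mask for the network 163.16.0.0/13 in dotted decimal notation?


/13 means 13 network bits, 19 host bits
Binary: 11111111111110000000000000000000
Mask: 255.248.0.0


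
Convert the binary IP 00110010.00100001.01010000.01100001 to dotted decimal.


00110010 = 50
00100001 = 33
01010000 = 80
01100001 = 97
IP: 50.33.80.97


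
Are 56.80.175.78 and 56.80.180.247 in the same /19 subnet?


Mask: 255.255.224.0
56.80.175.78 AND mask = 56.80.160.0
56.80.180.247 AND mask = 56.80.160.0
Yes, same subnet (56.80.160.0)


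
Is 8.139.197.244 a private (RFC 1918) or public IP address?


RFC 1918 private ranges:
  10.0.0.0/8 (10.0.0.0 - 10.255.255.255)
  172.16.0.0/12 (172.16.0.0 - 172.31.255.255)
  192.168.0.0/16 (192.168.0.0 - 192.168.255.255)
Public (not in any RFC 1918 range)


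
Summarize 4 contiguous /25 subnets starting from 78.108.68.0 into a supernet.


Original prefix: /25
Number of subnets: 4 = 2^2
New prefix = 25 - 2 = 23
Supernet: 78.108.68.0/23


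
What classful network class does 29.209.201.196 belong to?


First octet: 29
Binary: 00011101
0xxxxxxx -> Class A (1-126)
Class A, default mask 255.0.0.0 (/8)


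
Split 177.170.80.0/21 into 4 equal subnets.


New prefix = 21 + 2 = 23
Each subnet has 512 addresses
  177.170.80.0/23
  177.170.82.0/23
  177.170.84.0/23
  177.170.86.0/23
Subnets: 177.170.80.0/23, 177.170.82.0/23, 177.170.84.0/23, 177.170.86.0/23


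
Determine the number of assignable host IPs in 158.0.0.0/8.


Host bits = 32 - 8 = 24
Total addresses = 2^24 = 16777216
Usable = total - 2 (network and broadcast)
Usable hosts: 16777214


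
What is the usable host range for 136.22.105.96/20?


Network: 136.22.96.0
Broadcast: 136.22.111.255
First usable = network + 1
Last usable = broadcast - 1
Range: 136.22.96.1 to 136.22.111.254


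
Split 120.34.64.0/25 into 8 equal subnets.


New prefix = 25 + 3 = 28
Each subnet has 16 addresses
  120.34.64.0/28
  120.34.64.16/28
  120.34.64.32/28
  120.34.64.48/28
  120.34.64.64/28
  120.34.64.80/28
  120.34.64.96/28
  120.34.64.112/28
Subnets: 120.34.64.0/28, 120.34.64.16/28, 120.34.64.32/28, 120.34.64.48/28, 120.34.64.64/28, 120.34.64.80/28, 120.34.64.96/28, 120.34.64.112/28


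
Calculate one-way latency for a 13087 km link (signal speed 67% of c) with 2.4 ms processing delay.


Speed = 0.67 * 3e5 km/s = 201000 km/s
Propagation delay = 13087 / 201000 = 0.0651 s = 65.1095 ms
Processing delay = 2.4 ms
Total one-way latency = 67.5095 ms


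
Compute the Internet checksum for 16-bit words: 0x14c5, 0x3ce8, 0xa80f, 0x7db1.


Sum all words (with carry folding):
+ 0x14c5 = 0x14c5
+ 0x3ce8 = 0x51ad
+ 0xa80f = 0xf9bc
+ 0x7db1 = 0x776e
One's complement: ~0x776e
Checksum = 0x8891


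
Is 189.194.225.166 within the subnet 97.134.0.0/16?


Subnet network: 97.134.0.0
Test IP AND mask: 189.194.0.0
No, 189.194.225.166 is not in 97.134.0.0/16


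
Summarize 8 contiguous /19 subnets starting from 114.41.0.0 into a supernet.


Original prefix: /19
Number of subnets: 8 = 2^3
New prefix = 19 - 3 = 16
Supernet: 114.41.0.0/16


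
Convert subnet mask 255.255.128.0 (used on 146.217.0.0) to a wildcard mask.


Subnet mask: 255.255.128.0
Wildcard = 255.255.255.255 - subnet mask
255 - 255 = 0
255 - 255 = 0
255 - 128 = 127
255 - 0 = 255
Wildcard: 0.0.127.255


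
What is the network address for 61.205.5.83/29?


IP:   00111101.11001101.00000101.01010011
Mask: 11111111.11111111.11111111.11111000
AND operation:
Net:  00111101.11001101.00000101.01010000
Network: 61.205.5.80/29


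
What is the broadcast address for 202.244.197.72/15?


Network: 202.244.0.0/15
Host bits = 17
Set all host bits to 1:
Broadcast: 202.245.255.255


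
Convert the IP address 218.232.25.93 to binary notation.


218 = 11011010
232 = 11101000
25 = 00011001
93 = 01011101
Binary: 11011010.11101000.00011001.01011101


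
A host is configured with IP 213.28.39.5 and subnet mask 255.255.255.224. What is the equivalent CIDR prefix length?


Binary: 11111111.11111111.11111111.11100000
Count leading 1s
Prefix: /27


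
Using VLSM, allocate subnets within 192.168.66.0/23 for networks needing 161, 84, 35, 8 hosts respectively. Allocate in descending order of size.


161 hosts -> /24 (254 usable): 192.168.66.0/24
84 hosts -> /25 (126 usable): 192.168.67.0/25
35 hosts -> /26 (62 usable): 192.168.67.128/26
8 hosts -> /28 (14 usable): 192.168.67.192/28
Allocation: 192.168.66.0/24 (161 hosts, 254 usable); 192.168.67.0/25 (84 hosts, 126 usable); 192.168.67.128/26 (35 hosts, 62 usable); 192.168.67.192/28 (8 hosts, 14 usable)


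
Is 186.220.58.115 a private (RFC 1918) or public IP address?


RFC 1918 private ranges:
  10.0.0.0/8 (10.0.0.0 - 10.255.255.255)
  172.16.0.0/12 (172.16.0.0 - 172.31.255.255)
  192.168.0.0/16 (192.168.0.0 - 192.168.255.255)
Public (not in any RFC 1918 range)


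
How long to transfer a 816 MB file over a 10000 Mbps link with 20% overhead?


Effective throughput = 10000 * (1 - 20/100) = 8000 Mbps
File size in Mb = 816 * 8 = 6528 Mb
Time = 6528 / 8000
Time = 0.816 seconds


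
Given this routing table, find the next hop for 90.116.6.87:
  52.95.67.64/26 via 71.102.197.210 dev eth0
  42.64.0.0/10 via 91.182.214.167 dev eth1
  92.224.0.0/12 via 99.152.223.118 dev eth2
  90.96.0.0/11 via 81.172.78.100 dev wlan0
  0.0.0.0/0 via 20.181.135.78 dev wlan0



Longest prefix match for 90.116.6.87:
  /26 52.95.67.64: no
  /10 42.64.0.0: no
  /12 92.224.0.0: no
  /11 90.96.0.0: MATCH
  /0 0.0.0.0: MATCH
Selected: next-hop 81.172.78.100 via wlan0 (matched /11)


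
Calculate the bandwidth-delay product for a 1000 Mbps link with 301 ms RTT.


BDP = bandwidth * RTT
= 1000 Mbps * 301 ms
= 1000 * 1e6 * 301 / 1000 bits
= 301000000 bits
= 37625000 bytes
= 36743.1641 KB
BDP = 301000000 bits (37625000 bytes)


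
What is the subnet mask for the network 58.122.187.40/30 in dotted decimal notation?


/30 means 30 network bits, 2 host bits
Binary: 11111111111111111111111111111100
Mask: 255.255.255.252


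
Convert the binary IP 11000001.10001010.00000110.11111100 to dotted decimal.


11000001 = 193
10001010 = 138
00000110 = 6
11111100 = 252
IP: 193.138.6.252


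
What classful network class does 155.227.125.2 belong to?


First octet: 155
Binary: 10011011
10xxxxxx -> Class B (128-191)
Class B, default mask 255.255.0.0 (/16)


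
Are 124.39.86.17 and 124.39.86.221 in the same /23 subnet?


Mask: 255.255.254.0
124.39.86.17 AND mask = 124.39.86.0
124.39.86.221 AND mask = 124.39.86.0
Yes, same subnet (124.39.86.0)


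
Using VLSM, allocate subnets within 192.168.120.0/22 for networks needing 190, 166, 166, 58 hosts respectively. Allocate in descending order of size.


190 hosts -> /24 (254 usable): 192.168.120.0/24
166 hosts -> /24 (254 usable): 192.168.121.0/24
166 hosts -> /24 (254 usable): 192.168.122.0/24
58 hosts -> /26 (62 usable): 192.168.123.0/26
Allocation: 192.168.120.0/24 (190 hosts, 254 usable); 192.168.121.0/24 (166 hosts, 254 usable); 192.168.122.0/24 (166 hosts, 254 usable); 192.168.123.0/26 (58 hosts, 62 usable)


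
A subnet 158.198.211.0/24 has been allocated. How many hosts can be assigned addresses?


Host bits = 32 - 24 = 8
Total addresses = 2^8 = 256
Usable = total - 2 (network and broadcast)
Usable hosts: 254


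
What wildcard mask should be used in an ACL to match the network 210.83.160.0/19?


Subnet mask: 255.255.224.0
Wildcard = 255.255.255.255 - subnet mask
255 - 255 = 0
255 - 255 = 0
255 - 224 = 31
255 - 0 = 255
Wildcard: 0.0.31.255


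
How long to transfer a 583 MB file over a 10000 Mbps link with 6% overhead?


Effective throughput = 10000 * (1 - 6/100) = 9400 Mbps
File size in Mb = 583 * 8 = 4664 Mb
Time = 4664 / 9400
Time = 0.4962 seconds


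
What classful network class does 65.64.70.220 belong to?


First octet: 65
Binary: 01000001
0xxxxxxx -> Class A (1-126)
Class A, default mask 255.0.0.0 (/8)


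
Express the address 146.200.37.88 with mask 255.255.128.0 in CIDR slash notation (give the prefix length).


Binary: 11111111.11111111.10000000.00000000
Count leading 1s
Prefix: /17


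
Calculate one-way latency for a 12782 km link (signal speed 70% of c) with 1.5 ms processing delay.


Speed = 0.7 * 3e5 km/s = 210000 km/s
Propagation delay = 12782 / 210000 = 0.0609 s = 60.8667 ms
Processing delay = 1.5 ms
Total one-way latency = 62.3667 ms


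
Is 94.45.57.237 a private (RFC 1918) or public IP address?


RFC 1918 private ranges:
  10.0.0.0/8 (10.0.0.0 - 10.255.255.255)
  172.16.0.0/12 (172.16.0.0 - 172.31.255.255)
  192.168.0.0/16 (192.168.0.0 - 192.168.255.255)
Public (not in any RFC 1918 range)


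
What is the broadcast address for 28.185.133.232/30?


Network: 28.185.133.232/30
Host bits = 2
Set all host bits to 1:
Broadcast: 28.185.133.235


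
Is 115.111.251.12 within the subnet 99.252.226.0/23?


Subnet network: 99.252.226.0
Test IP AND mask: 115.111.250.0
No, 115.111.251.12 is not in 99.252.226.0/23


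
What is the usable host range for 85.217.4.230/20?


Network: 85.217.0.0
Broadcast: 85.217.15.255
First usable = network + 1
Last usable = broadcast - 1
Range: 85.217.0.1 to 85.217.15.254


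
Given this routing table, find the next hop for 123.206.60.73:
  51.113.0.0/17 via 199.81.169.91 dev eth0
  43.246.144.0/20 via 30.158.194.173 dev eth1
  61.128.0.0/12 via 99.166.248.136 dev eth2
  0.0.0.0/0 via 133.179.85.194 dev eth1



Longest prefix match for 123.206.60.73:
  /17 51.113.0.0: no
  /20 43.246.144.0: no
  /12 61.128.0.0: no
  /0 0.0.0.0: MATCH
Selected: next-hop 133.179.85.194 via eth1 (matched /0)


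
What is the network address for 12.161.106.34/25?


IP:   00001100.10100001.01101010.00100010
Mask: 11111111.11111111.11111111.10000000
AND operation:
Net:  00001100.10100001.01101010.00000000
Network: 12.161.106.0/25


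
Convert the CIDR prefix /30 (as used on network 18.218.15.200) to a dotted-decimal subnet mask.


/30 means 30 network bits, 2 host bits
Binary: 11111111111111111111111111111100
Mask: 255.255.255.252
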